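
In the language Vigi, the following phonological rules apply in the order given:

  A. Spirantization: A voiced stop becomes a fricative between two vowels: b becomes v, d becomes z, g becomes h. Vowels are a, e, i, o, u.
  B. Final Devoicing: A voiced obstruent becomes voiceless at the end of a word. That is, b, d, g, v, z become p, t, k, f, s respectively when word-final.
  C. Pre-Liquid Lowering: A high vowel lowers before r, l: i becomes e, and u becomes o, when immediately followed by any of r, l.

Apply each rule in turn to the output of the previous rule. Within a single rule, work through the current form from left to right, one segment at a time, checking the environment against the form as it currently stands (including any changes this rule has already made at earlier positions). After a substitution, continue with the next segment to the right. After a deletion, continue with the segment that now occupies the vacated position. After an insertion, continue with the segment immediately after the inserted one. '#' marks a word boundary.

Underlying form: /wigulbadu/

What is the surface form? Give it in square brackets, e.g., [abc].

A Spirantization: [wigulbadu] → [wihulbazu]
B Final Devoicing: no change — [wihulbazu]
C Pre-Liquid Lowering: [wihulbazu] → [wiholbazu]

[wiholbazu]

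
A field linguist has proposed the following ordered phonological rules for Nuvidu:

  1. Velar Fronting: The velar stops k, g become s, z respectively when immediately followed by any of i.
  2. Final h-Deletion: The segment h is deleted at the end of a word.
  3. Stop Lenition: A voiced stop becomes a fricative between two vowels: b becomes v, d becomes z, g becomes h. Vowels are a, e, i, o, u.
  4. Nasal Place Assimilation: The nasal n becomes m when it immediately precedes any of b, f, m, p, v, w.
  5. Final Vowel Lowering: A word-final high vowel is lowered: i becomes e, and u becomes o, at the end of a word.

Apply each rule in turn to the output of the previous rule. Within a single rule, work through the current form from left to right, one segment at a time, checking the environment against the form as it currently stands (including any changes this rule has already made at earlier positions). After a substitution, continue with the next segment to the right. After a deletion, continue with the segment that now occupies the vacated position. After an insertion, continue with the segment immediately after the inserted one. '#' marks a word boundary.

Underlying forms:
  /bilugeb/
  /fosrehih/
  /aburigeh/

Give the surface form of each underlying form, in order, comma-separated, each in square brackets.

[biluheb], [fosrehe], [avurihe]

/bilugeb/:
  1 Velar Fronting: no change — [bilugeb]
  2 Final h-Deletion: no change — [bilugeb]
  3 Stop Lenition: [bilugeb] → [biluheb]
  4 Nasal Place Assimilation: no change — [biluheb]
  5 Final Vowel Lowering: no change — [biluheb]
/fosrehih/:
  1 Velar Fronting: no change — [fosrehih]
  2 Final h-Deletion: [fosrehih] → [fosrehi]
  3 Stop Lenition: no change — [fosrehi]
  4 Nasal Place Assimilation: no change — [fosrehi]
  5 Final Vowel Lowering: [fosrehi] → [fosrehe]
/aburigeh/:
  1 Velar Fronting: no change — [aburigeh]
  2 Final h-Deletion: [aburigeh] → [aburige]
  3 Stop Lenition: [aburige] → [avurihe]
  4 Nasal Place Assimilation: no change — [avurihe]
  5 Final Vowel Lowering: no change — [avurihe]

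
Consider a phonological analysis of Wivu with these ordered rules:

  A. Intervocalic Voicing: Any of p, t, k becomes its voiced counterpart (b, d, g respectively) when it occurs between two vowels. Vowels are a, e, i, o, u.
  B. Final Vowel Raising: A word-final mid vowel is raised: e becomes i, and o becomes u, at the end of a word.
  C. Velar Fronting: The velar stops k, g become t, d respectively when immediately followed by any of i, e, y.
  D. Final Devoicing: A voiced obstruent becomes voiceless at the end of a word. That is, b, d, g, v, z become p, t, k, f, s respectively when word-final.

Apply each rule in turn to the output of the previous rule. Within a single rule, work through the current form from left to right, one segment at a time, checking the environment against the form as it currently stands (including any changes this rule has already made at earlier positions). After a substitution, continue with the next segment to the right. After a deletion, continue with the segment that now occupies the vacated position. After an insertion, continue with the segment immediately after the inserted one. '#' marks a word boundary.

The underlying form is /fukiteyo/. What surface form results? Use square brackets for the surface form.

[fudideyu]

A Intervocalic Voicing: [fukiteyo] → [fugideyo]
B Final Vowel Raising: [fugideyo] → [fugideyu]
C Velar Fronting: [fugideyu] → [fudideyu]
D Final Devoicing: no change — [fudideyu]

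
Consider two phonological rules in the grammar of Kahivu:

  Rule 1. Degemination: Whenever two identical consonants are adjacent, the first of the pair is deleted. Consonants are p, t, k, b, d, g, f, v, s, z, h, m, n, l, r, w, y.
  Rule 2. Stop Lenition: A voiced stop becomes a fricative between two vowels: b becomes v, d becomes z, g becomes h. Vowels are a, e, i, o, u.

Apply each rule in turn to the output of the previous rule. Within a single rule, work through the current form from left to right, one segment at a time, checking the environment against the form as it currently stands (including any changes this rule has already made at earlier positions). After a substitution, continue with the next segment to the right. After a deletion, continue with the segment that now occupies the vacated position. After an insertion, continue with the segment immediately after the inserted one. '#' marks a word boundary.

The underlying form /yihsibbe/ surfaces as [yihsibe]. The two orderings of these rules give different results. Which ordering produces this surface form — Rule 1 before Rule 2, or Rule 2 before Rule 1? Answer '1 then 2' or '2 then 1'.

Order 1 then 2:
  1 Degemination: [yihsibbe] → [yihsibe]
  2 Stop Lenition: [yihsibe] → [yihsive]
  result: [yihsive]
Order 2 then 1:
  2 Stop Lenition: no change — [yihsibbe]
  1 Degemination: [yihsibbe] → [yihsibe]
  result: [yihsibe]

2 then 1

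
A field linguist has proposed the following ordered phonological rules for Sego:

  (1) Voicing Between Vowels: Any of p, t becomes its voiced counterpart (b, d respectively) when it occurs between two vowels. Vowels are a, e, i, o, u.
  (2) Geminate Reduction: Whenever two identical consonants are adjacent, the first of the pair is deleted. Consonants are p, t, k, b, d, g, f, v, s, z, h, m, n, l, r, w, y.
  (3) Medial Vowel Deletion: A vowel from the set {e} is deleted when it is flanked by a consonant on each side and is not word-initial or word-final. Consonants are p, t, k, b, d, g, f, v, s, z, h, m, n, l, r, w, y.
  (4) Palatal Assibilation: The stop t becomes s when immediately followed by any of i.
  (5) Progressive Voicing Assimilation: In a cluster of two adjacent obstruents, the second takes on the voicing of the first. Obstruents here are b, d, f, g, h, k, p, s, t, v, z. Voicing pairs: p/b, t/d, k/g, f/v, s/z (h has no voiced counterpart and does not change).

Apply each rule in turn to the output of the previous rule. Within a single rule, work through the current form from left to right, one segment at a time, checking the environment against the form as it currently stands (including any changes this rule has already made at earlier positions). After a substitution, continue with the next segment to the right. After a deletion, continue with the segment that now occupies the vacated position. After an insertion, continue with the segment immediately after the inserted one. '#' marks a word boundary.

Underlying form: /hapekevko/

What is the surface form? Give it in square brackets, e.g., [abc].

[habgvgo]

(1) Voicing Between Vowels: [hapekevko] → [habekevko]
(2) Geminate Reduction: no change — [habekevko]
(3) Medial Vowel Deletion: [habekevko] → [habkvko]
(4) Palatal Assibilation: no change — [habkvko]
(5) Progressive Voicing Assimilation: [habkvko] → [habgvgo]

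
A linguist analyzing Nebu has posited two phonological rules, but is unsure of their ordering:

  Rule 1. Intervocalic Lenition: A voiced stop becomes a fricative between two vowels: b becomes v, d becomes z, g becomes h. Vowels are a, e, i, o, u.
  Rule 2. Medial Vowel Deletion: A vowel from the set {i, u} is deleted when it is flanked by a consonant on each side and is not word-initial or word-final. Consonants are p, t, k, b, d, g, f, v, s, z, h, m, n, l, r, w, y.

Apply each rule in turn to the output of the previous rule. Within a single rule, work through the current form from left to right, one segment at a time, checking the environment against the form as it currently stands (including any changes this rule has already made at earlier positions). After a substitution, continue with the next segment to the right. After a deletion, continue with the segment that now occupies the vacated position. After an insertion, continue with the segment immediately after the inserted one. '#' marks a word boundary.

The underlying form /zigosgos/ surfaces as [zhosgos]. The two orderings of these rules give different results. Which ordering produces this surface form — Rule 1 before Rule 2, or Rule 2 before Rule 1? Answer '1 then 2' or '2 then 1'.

1 then 2

Order 1 then 2:
  1 Intervocalic Lenition: [zigosgos] → [zihosgos]
  2 Medial Vowel Deletion: [zihosgos] → [zhosgos]
  result: [zhosgos]
Order 2 then 1:
  2 Medial Vowel Deletion: [zigosgos] → [zgosgos]
  1 Intervocalic Lenition: no change — [zgosgos]
  result: [zgosgos]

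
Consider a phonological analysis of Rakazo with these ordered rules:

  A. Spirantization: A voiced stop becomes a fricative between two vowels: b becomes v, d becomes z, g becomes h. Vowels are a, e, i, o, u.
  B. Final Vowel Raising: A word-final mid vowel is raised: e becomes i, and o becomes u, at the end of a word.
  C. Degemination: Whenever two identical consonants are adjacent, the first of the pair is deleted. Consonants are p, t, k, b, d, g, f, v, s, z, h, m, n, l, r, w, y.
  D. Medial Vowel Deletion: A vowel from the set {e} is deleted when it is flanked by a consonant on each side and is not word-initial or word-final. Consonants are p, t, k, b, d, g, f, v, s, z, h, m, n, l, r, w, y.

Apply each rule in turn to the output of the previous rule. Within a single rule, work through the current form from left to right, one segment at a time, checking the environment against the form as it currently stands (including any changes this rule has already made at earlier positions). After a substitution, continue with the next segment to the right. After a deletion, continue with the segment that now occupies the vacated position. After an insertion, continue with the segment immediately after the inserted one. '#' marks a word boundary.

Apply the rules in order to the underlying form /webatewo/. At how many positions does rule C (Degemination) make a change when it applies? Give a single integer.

A Spirantization: [webatewo] → [wevatewo]
B Final Vowel Raising: [wevatewo] → [wevatewu]
C Degemination: no change — [wevatewu]
D Medial Vowel Deletion: [wevatewu] → [wvatwu]
Rule C changed 0 position(s).

0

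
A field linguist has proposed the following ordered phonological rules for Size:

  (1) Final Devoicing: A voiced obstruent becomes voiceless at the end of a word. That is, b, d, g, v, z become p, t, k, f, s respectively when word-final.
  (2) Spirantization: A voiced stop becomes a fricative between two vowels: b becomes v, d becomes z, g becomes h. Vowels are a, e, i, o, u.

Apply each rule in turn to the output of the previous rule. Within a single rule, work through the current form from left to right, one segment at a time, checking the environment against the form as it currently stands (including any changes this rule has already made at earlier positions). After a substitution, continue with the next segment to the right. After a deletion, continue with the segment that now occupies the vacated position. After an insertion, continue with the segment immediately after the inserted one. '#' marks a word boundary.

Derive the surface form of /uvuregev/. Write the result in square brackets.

(1) Final Devoicing: [uvuregev] → [uvuregef]
(2) Spirantization: [uvuregef] → [uvurehef]

[uvurehef]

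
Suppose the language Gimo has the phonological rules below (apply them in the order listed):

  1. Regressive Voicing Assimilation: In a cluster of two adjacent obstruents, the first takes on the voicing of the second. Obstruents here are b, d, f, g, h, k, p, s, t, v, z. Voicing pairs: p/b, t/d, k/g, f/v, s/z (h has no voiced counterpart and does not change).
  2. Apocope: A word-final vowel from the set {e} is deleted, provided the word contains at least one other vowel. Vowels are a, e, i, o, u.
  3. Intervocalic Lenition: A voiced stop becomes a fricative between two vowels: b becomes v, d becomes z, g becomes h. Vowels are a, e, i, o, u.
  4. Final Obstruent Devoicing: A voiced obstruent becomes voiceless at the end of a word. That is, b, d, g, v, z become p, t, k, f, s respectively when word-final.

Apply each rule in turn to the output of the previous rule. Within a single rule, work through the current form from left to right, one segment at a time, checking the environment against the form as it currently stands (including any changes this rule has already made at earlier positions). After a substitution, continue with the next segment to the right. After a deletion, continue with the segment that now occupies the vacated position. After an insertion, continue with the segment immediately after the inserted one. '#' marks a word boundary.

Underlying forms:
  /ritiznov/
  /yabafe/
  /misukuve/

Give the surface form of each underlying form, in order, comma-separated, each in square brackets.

[ritiznof], [yavaf], [misukuf]

/ritiznov/:
  1 Regressive Voicing Assimilation: no change — [ritiznov]
  2 Apocope: no change — [ritiznov]
  3 Intervocalic Lenition: no change — [ritiznov]
  4 Final Obstruent Devoicing: [ritiznov] → [ritiznof]
/yabafe/:
  1 Regressive Voicing Assimilation: no change — [yabafe]
  2 Apocope: [yabafe] → [yabaf]
  3 Intervocalic Lenition: [yabaf] → [yavaf]
  4 Final Obstruent Devoicing: no change — [yavaf]
/misukuve/:
  1 Regressive Voicing Assimilation: no change — [misukuve]
  2 Apocope: [misukuve] → [misukuv]
  3 Intervocalic Lenition: no change — [misukuv]
  4 Final Obstruent Devoicing: [misukuv] → [misukuf]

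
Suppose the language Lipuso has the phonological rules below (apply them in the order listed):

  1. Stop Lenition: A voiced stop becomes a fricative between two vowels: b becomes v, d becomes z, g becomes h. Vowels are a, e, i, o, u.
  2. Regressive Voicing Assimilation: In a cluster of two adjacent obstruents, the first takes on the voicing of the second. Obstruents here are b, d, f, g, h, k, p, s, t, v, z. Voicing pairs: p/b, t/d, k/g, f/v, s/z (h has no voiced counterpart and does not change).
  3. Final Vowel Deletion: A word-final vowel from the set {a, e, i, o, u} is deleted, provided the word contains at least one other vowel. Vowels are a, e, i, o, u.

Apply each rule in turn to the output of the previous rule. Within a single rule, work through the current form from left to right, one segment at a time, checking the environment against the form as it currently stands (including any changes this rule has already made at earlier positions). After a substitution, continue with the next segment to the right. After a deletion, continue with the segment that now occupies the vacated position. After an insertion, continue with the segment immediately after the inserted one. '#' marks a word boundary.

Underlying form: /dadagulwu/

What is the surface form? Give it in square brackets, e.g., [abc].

[dazahulw]

1 Stop Lenition: [dadagulwu] → [dazahulwu]
2 Regressive Voicing Assimilation: no change — [dazahulwu]
3 Final Vowel Deletion: [dazahulwu] → [dazahulw]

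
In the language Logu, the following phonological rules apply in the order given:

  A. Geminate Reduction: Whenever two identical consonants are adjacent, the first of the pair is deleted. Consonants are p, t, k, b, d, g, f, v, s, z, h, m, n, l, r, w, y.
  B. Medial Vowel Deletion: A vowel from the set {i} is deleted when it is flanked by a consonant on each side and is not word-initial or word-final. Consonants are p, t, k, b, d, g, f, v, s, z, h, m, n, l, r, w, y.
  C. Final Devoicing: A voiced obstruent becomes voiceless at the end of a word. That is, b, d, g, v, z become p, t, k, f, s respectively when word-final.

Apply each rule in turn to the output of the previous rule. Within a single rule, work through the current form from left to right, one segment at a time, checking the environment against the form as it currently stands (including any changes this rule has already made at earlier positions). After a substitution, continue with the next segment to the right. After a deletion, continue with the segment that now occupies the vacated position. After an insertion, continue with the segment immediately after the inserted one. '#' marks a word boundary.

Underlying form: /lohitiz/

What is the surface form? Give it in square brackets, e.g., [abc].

[lohts]

A Geminate Reduction: no change — [lohitiz]
B Medial Vowel Deletion: [lohitiz] → [lohtz]
C Final Devoicing: [lohtz] → [lohts]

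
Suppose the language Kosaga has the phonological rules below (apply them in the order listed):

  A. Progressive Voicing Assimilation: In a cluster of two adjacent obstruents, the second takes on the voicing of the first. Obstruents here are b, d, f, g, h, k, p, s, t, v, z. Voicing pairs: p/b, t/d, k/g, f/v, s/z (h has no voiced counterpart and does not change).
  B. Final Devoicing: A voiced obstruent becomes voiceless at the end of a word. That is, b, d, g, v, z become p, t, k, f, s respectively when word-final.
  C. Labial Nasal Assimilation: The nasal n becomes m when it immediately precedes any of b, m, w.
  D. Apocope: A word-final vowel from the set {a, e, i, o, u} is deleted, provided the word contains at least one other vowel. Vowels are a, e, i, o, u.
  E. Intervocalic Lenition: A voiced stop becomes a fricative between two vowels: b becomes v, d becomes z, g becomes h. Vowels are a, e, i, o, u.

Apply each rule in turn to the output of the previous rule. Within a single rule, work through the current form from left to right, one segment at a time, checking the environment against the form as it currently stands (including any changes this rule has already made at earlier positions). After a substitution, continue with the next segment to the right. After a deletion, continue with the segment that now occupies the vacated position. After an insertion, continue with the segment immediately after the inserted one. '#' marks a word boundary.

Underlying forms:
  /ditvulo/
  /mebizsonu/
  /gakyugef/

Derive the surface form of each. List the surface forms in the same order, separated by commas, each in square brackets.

/ditvulo/:
  A Progressive Voicing Assimilation: [ditvulo] → [ditfulo]
  B Final Devoicing: no change — [ditfulo]
  C Labial Nasal Assimilation: no change — [ditfulo]
  D Apocope: [ditfulo] → [ditful]
  E Intervocalic Lenition: no change — [ditful]
/mebizsonu/:
  A Progressive Voicing Assimilation: [mebizsonu] → [mebizzonu]
  B Final Devoicing: no change — [mebizzonu]
  C Labial Nasal Assimilation: no change — [mebizzonu]
  D Apocope: [mebizzonu] → [mebizzon]
  E Intervocalic Lenition: [mebizzon] → [mevizzon]
/gakyugef/:
  A Progressive Voicing Assimilation: no change — [gakyugef]
  B Final Devoicing: no change — [gakyugef]
  C Labial Nasal Assimilation: no change — [gakyugef]
  D Apocope: no change — [gakyugef]
  E Intervocalic Lenition: [gakyugef] → [gakyuhef]

[ditful], [mevizzon], [gakyuhef]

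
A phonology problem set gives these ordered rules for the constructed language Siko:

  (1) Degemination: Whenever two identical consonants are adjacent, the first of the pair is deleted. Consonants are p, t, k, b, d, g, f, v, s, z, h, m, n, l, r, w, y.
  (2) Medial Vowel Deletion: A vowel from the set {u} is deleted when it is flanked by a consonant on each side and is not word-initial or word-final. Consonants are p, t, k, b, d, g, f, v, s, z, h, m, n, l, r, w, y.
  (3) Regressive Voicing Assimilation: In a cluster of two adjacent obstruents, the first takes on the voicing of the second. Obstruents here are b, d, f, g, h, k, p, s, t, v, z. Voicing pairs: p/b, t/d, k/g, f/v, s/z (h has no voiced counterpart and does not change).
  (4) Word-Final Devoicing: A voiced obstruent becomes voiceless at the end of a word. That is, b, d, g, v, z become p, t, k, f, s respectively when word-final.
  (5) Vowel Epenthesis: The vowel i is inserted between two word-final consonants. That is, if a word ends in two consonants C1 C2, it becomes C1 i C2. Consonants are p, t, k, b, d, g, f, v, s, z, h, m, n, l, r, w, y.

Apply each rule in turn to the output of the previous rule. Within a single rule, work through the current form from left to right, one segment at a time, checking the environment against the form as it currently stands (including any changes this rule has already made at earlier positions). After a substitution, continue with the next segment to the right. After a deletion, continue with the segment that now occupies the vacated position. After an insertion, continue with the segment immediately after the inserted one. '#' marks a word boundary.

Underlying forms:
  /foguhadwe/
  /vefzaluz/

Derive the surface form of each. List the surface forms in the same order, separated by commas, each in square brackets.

[fokhadwe], [vevzalis]

/foguhadwe/:
  (1) Degemination: no change — [foguhadwe]
  (2) Medial Vowel Deletion: [foguhadwe] → [foghadwe]
  (3) Regressive Voicing Assimilation: [foghadwe] → [fokhadwe]
  (4) Word-Final Devoicing: no change — [fokhadwe]
  (5) Vowel Epenthesis: no change — [fokhadwe]
/vefzaluz/:
  (1) Degemination: no change — [vefzaluz]
  (2) Medial Vowel Deletion: [vefzaluz] → [vefzalz]
  (3) Regressive Voicing Assimilation: [vefzalz] → [vevzalz]
  (4) Word-Final Devoicing: [vevzalz] → [vevzals]
  (5) Vowel Epenthesis: [vevzals] → [vevzalis]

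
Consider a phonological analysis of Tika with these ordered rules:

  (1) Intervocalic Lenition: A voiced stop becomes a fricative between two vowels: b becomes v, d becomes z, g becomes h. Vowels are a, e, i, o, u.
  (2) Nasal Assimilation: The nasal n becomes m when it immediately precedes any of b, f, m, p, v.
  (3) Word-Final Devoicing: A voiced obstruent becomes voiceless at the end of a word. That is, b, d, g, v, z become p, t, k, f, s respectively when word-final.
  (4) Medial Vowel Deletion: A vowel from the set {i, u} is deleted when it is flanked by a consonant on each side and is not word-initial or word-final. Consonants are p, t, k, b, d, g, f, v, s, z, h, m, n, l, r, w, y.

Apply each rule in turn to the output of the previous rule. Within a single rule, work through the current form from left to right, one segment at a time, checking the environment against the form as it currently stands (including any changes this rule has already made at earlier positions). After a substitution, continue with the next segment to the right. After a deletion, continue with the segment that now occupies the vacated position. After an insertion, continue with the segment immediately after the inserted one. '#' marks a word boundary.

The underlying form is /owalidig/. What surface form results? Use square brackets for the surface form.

[owalzk]

(1) Intervocalic Lenition: [owalidig] → [owalizig]
(2) Nasal Assimilation: no change — [owalizig]
(3) Word-Final Devoicing: [owalizig] → [owalizik]
(4) Medial Vowel Deletion: [owalizik] → [owalzk]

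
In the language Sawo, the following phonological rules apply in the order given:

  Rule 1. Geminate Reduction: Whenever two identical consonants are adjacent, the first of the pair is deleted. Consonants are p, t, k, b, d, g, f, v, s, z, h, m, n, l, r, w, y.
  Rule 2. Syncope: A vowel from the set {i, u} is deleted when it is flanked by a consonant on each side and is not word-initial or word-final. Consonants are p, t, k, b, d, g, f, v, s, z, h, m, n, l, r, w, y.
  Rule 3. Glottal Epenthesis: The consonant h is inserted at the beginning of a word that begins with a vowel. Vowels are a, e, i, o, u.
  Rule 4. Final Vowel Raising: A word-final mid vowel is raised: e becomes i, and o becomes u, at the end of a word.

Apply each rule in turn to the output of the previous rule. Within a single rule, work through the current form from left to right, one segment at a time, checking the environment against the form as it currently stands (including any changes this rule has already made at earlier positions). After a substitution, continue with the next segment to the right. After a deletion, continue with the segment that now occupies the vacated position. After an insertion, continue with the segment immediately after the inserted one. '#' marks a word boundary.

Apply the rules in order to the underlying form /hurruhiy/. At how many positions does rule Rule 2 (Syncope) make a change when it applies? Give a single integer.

3

Rule 1 Geminate Reduction: [hurruhiy] → [huruhiy]
Rule 2 Syncope: [huruhiy] → [hrhy]
Rule 3 Glottal Epenthesis: no change — [hrhy]
Rule 4 Final Vowel Raising: no change — [hrhy]
Rule Rule 2 changed 3 position(s).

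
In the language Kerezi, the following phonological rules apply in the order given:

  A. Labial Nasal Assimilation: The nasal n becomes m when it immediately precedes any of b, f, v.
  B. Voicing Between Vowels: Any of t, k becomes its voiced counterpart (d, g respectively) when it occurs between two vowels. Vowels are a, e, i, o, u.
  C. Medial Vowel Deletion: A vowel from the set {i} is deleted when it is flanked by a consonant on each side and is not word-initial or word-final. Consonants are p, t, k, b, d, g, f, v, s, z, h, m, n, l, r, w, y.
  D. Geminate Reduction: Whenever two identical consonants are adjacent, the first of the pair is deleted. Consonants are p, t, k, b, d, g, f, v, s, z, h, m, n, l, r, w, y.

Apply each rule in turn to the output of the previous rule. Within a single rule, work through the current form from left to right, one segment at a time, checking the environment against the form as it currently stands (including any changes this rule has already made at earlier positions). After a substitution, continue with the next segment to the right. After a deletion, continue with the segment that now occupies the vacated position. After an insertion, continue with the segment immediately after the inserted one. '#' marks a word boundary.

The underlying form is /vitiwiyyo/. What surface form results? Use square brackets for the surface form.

[vdwyo]

A Labial Nasal Assimilation: no change — [vitiwiyyo]
B Voicing Between Vowels: [vitiwiyyo] → [vidiwiyyo]
C Medial Vowel Deletion: [vidiwiyyo] → [vdwyyo]
D Geminate Reduction: [vdwyyo] → [vdwyo]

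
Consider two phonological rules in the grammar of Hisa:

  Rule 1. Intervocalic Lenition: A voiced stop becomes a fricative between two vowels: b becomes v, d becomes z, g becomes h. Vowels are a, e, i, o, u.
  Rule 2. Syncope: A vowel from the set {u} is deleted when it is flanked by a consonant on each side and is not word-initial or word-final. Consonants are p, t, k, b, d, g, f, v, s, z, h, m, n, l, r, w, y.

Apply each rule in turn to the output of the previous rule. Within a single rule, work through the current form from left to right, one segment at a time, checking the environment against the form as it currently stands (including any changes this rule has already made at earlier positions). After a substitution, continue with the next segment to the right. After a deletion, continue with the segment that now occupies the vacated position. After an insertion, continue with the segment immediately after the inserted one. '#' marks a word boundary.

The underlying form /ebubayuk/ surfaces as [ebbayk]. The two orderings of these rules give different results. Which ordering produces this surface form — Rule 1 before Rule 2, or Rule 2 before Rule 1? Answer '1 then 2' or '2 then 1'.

2 then 1

Order 1 then 2:
  1 Intervocalic Lenition: [ebubayuk] → [evuvayuk]
  2 Syncope: [evuvayuk] → [evvayk]
  result: [evvayk]
Order 2 then 1:
  2 Syncope: [ebubayuk] → [ebbayk]
  1 Intervocalic Lenition: no change — [ebbayk]
  result: [ebbayk]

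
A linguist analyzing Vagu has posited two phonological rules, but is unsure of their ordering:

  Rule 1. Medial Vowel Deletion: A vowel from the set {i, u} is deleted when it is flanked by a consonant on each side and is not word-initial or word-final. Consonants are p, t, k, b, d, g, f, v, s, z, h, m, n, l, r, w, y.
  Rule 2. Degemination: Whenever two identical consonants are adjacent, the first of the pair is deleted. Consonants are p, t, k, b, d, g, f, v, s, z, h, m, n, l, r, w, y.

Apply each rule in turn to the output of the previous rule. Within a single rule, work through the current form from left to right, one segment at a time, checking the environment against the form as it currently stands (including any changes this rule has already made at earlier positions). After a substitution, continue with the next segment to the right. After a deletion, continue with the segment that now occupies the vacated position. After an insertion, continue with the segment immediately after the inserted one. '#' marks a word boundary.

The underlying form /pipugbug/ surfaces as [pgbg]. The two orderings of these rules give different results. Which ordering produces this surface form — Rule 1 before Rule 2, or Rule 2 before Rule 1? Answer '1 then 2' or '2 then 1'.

Order 1 then 2:
  1 Medial Vowel Deletion: [pipugbug] → [ppgbg]
  2 Degemination: [ppgbg] → [pgbg]
  result: [pgbg]
Order 2 then 1:
  2 Degemination: no change — [pipugbug]
  1 Medial Vowel Deletion: [pipugbug] → [ppgbg]
  result: [ppgbg]

1 then 2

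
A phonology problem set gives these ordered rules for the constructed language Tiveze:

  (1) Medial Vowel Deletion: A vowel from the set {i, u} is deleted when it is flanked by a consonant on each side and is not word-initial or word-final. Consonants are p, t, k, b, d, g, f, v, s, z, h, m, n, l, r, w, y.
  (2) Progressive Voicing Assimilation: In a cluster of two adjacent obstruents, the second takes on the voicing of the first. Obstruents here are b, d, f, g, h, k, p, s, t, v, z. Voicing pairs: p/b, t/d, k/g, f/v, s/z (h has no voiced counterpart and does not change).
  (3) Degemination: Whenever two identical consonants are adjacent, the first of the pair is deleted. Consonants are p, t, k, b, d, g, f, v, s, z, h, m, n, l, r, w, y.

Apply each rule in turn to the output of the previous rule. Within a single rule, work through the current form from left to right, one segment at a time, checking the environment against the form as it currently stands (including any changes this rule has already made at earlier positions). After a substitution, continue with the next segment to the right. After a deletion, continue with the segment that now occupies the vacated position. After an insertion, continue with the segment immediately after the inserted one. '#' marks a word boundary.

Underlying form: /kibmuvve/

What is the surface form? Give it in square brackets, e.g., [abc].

(1) Medial Vowel Deletion: [kibmuvve] → [kbmvve]
(2) Progressive Voicing Assimilation: [kbmvve] → [kpmvve]
(3) Degemination: [kpmvve] → [kpmve]

[kpmve]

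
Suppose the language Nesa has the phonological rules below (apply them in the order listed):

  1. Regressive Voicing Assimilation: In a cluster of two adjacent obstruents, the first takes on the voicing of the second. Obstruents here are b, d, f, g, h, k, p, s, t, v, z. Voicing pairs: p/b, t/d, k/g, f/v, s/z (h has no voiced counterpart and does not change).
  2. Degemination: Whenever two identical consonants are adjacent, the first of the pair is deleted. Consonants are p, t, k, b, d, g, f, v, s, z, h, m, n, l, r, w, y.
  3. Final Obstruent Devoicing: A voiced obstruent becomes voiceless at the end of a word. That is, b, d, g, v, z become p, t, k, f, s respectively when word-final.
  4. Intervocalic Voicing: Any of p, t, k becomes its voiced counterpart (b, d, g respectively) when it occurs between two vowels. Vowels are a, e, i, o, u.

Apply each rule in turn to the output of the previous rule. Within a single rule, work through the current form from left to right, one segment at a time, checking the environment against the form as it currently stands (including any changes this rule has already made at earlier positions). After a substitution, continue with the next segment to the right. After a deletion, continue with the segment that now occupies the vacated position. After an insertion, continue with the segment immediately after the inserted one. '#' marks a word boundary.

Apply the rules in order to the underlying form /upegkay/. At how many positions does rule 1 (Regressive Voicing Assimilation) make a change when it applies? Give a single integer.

1 Regressive Voicing Assimilation: [upegkay] → [upekkay]
2 Degemination: [upekkay] → [upekay]
3 Final Obstruent Devoicing: no change — [upekay]
4 Intervocalic Voicing: [upekay] → [ubegay]
Rule 1 changed 1 position(s).

1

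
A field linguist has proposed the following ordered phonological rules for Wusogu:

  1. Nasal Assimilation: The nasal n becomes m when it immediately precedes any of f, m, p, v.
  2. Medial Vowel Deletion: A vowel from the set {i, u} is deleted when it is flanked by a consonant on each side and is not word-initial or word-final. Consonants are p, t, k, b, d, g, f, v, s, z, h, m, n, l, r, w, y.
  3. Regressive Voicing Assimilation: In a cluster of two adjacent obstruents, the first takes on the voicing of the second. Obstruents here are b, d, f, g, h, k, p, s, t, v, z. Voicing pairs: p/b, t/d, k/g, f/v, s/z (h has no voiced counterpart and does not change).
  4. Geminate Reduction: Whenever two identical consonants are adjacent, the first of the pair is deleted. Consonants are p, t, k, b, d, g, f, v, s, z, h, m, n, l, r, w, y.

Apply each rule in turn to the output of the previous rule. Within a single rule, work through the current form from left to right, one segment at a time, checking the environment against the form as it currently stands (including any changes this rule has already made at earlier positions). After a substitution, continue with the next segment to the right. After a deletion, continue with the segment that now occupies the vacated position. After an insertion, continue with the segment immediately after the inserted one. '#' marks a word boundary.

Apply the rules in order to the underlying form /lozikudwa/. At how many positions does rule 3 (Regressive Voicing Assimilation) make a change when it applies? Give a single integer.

2

1 Nasal Assimilation: no change — [lozikudwa]
2 Medial Vowel Deletion: [lozikudwa] → [lozkdwa]
3 Regressive Voicing Assimilation: [lozkdwa] → [losgdwa]
4 Geminate Reduction: no change — [losgdwa]
Rule 3 changed 2 position(s).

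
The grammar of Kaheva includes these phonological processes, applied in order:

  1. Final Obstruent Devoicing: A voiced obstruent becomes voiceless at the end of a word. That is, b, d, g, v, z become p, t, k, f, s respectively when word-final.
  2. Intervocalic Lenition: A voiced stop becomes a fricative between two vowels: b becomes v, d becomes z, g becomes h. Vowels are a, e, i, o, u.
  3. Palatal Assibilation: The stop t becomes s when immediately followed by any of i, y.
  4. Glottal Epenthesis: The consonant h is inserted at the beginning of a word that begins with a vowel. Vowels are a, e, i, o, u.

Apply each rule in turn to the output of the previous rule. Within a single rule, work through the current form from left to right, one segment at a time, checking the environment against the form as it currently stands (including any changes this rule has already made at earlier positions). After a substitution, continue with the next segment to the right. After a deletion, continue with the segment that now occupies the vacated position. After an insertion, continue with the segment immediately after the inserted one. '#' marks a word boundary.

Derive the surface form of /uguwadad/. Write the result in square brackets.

1 Final Obstruent Devoicing: [uguwadad] → [uguwadat]
2 Intervocalic Lenition: [uguwadat] → [uhuwazat]
3 Palatal Assibilation: no change — [uhuwazat]
4 Glottal Epenthesis: [uhuwazat] → [huhuwazat]

[huhuwazat]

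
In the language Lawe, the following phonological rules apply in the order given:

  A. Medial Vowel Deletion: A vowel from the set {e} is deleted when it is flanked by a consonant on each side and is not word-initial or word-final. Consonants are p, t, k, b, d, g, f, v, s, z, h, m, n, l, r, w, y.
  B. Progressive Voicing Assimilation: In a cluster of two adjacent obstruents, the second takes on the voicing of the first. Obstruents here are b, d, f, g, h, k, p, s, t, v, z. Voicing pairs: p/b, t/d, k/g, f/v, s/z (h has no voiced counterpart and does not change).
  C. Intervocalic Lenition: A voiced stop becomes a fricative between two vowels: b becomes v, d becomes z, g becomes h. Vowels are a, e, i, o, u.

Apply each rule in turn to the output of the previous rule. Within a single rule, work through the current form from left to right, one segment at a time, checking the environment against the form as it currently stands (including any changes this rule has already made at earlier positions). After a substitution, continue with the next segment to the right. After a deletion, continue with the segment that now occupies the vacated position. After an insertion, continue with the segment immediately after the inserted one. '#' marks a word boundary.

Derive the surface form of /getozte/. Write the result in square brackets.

A Medial Vowel Deletion: [getozte] → [gtozte]
B Progressive Voicing Assimilation: [gtozte] → [gdozde]
C Intervocalic Lenition: no change — [gdozde]

[gdozde]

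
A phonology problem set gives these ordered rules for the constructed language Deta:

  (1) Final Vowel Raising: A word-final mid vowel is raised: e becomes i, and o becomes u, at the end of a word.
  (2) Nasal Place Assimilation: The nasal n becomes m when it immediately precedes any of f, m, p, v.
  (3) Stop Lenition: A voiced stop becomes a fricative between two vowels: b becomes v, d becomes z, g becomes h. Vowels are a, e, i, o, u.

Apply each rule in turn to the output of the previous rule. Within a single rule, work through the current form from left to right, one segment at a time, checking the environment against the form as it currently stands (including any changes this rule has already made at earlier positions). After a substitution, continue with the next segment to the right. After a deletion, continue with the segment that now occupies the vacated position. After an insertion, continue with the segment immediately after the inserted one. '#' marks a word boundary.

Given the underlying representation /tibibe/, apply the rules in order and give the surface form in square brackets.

(1) Final Vowel Raising: [tibibe] → [tibibi]
(2) Nasal Place Assimilation: no change — [tibibi]
(3) Stop Lenition: [tibibi] → [tivivi]

[tivivi]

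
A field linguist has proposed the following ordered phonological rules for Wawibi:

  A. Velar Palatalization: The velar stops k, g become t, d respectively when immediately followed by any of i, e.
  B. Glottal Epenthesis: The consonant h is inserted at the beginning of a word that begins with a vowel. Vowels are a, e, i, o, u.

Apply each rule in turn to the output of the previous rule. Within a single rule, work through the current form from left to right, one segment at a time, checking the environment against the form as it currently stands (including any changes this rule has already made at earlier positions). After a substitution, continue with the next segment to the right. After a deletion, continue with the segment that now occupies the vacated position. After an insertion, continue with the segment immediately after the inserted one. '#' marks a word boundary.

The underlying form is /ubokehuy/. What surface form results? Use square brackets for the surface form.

[hubotehuy]

A Velar Palatalization: [ubokehuy] → [ubotehuy]
B Glottal Epenthesis: [ubotehuy] → [hubotehuy]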